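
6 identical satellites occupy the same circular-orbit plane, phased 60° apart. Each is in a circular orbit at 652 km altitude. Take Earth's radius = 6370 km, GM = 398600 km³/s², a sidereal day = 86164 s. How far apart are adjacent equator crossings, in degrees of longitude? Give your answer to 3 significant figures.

Semi-major axis a = 6370 + 652 = 7022 km. Period T = 2π√(a³/μ) = 2π√(7022³/398600) = 5856.0 s = 97.60 min.
Single-satellite node shift = (5856.0/86164) × 360° = 24.47°.
With 6 satellites evenly phased, successive equator crossings are 24.47/6 = 4.078° apart.

4.08°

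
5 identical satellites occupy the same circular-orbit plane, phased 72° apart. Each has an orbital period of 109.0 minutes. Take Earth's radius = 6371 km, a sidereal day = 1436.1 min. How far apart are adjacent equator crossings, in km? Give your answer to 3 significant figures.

608 km

T = 109.0 min = 6540.0 s.
Single-satellite node shift = (6540.0/86166) × 360° = 27.32°.
With 5 satellites evenly phased, successive equator crossings are 27.32/5 = 5.465° apart.
That is 5.465 × 111.2 = 608 km at the equator.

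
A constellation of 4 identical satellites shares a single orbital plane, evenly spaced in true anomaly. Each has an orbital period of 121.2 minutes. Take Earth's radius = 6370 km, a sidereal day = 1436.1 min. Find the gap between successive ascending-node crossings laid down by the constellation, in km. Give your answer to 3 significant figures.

T = 121.2 min = 7272.0 s.
Single-satellite node shift = (7272.0/86166) × 360° = 30.38°.
With 4 satellites evenly phased, successive equator crossings are 30.38/4 = 7.596° apart.
That is 7.596 × 111.2 = 844 km at the equator.

844 km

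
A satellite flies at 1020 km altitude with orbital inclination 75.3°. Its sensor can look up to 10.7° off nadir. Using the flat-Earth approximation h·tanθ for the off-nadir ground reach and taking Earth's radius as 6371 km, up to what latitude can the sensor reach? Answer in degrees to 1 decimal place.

For a prograde orbit the ground track reaches latitude ±i = ±75.3°.
Sensor half-swath on the ground ≈ 1020·tan(10.7°) = 193 km = 1.73° of latitude.
Maximum observable latitude ≈ 75.3 + 1.73 = 77.0°.

77.0°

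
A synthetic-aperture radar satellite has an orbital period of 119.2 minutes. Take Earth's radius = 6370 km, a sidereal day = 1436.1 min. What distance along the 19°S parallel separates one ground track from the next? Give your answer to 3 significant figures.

3140 km

T = 119.2 min = 7152.0 s.
Node shift per orbit = (7152.0/86166) × 360° = 29.88°.
Equatorial spacing = 29.88 × 111.2 km/° = 3322 km.
At 19° latitude, spacing = 3322 × cos(19°) = 3141 km.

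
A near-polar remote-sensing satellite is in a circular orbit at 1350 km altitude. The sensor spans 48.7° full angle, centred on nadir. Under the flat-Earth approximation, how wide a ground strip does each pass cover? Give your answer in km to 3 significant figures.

Half-angle = 48.7°/2 = 24.35°.
Swath width ≈ 2h·tan(θ/2) = 2 × 1350 × tan(24.35°) = 1221.9 km.

1220 km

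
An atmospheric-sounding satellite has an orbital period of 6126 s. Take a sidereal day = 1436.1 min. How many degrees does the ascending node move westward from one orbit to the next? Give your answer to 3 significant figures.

25.6°

During one orbit Earth rotates (6126.0 / 86166) × 360° = 25.59°.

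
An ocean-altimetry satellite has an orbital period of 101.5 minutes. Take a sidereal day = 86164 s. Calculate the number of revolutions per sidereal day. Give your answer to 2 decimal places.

14.15

T = 101.5 min = 6090.0 s.
Orbits per sidereal day = 86164 / 6090.0 = 14.148.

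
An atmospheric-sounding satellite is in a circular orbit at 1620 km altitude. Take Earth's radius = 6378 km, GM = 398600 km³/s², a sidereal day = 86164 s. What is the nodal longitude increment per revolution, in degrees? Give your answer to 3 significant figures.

Semi-major axis a = 6378 + 1620 = 7998 km. Period T = 2π√(a³/μ) = 2π√(7998³/398600) = 7118.4 s = 118.64 min.
During one orbit Earth rotates (7118.4 / 86164) × 360° = 29.74°.

29.7°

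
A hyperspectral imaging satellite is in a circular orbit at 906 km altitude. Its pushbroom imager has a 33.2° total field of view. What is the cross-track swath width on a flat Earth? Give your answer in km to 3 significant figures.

Half-angle = 33.2°/2 = 16.6°.
Swath width ≈ 2h·tan(θ/2) = 2 × 906 × tan(16.6°) = 540.2 km.

540 km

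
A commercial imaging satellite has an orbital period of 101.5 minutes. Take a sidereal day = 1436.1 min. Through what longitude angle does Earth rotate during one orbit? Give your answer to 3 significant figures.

25.4°

T = 101.5 min = 6090.0 s.
During one orbit Earth rotates (6090.0 / 86166) × 360° = 25.44°.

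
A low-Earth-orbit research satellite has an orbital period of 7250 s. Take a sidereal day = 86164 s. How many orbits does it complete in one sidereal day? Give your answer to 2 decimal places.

11.88

Orbits per sidereal day = 86164 / 7250.0 = 11.885.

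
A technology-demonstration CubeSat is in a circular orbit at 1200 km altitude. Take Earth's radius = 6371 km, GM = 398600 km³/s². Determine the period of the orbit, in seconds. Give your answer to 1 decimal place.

Semi-major axis a = 6371 + 1200 = 7571 km. Period T = 2π√(a³/μ) = 2π√(7571³/398600) = 6556.0 s = 109.27 min.

6556.0 seconds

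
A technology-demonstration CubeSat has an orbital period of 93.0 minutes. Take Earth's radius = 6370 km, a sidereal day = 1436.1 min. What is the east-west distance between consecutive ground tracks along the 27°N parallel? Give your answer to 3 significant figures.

T = 93.0 min = 5580.0 s.
Node shift per orbit = (5580.0/86166) × 360° = 23.31°.
Equatorial spacing = 23.31 × 111.2 km/° = 2592 km.
At 27° latitude, spacing = 2592 × cos(27°) = 2309 km.

2310 km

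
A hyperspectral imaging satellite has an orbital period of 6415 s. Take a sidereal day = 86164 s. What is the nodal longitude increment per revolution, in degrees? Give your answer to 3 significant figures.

During one orbit Earth rotates (6415.0 / 86164) × 360° = 26.80°.

26.8°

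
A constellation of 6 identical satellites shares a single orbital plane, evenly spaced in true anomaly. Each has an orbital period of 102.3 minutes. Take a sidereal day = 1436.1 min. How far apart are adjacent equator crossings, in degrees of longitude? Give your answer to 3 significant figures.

T = 102.3 min = 6138.0 s.
Single-satellite node shift = (6138.0/86166) × 360° = 25.64°.
With 6 satellites evenly phased, successive equator crossings are 25.64/6 = 4.274° apart.

4.27°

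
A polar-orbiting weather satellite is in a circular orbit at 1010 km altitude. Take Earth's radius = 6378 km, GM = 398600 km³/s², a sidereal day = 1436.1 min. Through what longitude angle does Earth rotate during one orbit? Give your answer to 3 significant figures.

Semi-major axis a = 6378 + 1010 = 7388 km. Period T = 2π√(a³/μ) = 2π√(7388³/398600) = 6319.8 s = 105.33 min.
During one orbit Earth rotates (6319.8 / 86166) × 360° = 26.40°.

26.4°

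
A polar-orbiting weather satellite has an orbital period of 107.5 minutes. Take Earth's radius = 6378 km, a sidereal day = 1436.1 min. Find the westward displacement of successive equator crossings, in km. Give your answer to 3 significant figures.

T = 107.5 min = 6450.0 s.
During one orbit Earth rotates (6450.0 / 86166) × 360° = 26.95°.
At the equator that is 26.95° × (2π·6378/360) km/° = 26.95 × 111.3 = 3000 km.

3000 km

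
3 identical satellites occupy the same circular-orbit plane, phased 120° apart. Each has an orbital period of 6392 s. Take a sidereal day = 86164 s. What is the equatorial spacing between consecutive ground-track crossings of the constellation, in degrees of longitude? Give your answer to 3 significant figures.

8.90°

Single-satellite node shift = (6392.0/86164) × 360° = 26.71°.
With 3 satellites evenly phased, successive equator crossings are 26.71/3 = 8.902° apart.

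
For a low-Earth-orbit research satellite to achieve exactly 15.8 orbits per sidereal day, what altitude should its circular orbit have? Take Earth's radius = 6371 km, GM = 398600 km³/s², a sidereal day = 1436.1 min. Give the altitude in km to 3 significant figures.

325 km

Required period T = 86166 / 15.8 = 5453.5 s.
From T = 2π√(a³/μ): a = (μ T²/4π²)^(1/3) = (398600 × 5453.5² / 4π²)^(1/3) = 6696 km.
Altitude h = a − R = 6696 − 6371 = 325 km.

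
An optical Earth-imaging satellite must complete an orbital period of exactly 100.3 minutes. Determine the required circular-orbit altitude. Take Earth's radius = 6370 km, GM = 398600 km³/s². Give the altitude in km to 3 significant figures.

T = 100.3 min = 6018.0 s.
From T = 2π√(a³/μ): a = (μ T²/4π²)^(1/3) = (398600 × 6018.0² / 4π²)^(1/3) = 7151 km.
Altitude h = a − R = 7151 − 6370 = 781 km.

781 km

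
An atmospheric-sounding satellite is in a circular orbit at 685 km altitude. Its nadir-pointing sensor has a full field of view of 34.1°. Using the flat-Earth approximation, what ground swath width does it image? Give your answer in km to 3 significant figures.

420 km

Half-angle = 34.1°/2 = 17.05°.
Swath width ≈ 2h·tan(θ/2) = 2 × 685 × tan(17.05°) = 420.2 km.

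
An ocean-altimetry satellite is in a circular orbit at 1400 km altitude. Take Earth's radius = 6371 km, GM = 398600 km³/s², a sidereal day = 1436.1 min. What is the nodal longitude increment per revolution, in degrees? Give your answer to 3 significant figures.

Semi-major axis a = 6371 + 1400 = 7771 km. Period T = 2π√(a³/μ) = 2π√(7771³/398600) = 6817.5 s = 113.63 min.
During one orbit Earth rotates (6817.5 / 86166) × 360° = 28.48°.

28.5°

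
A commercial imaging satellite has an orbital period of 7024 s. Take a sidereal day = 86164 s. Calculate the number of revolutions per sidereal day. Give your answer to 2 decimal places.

Orbits per sidereal day = 86164 / 7024.0 = 12.267.

12.27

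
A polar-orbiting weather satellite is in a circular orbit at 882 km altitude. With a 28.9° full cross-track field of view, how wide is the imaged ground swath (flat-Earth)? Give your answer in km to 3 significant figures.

455 km

Half-angle = 28.9°/2 = 14.45°.
Swath width ≈ 2h·tan(θ/2) = 2 × 882 × tan(14.45°) = 454.6 km.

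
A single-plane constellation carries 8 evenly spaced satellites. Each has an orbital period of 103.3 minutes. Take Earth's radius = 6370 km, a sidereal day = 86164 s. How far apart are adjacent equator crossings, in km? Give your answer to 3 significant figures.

360 km

T = 103.3 min = 6198.0 s.
Single-satellite node shift = (6198.0/86164) × 360° = 25.90°.
With 8 satellites evenly phased, successive equator crossings are 25.90/8 = 3.237° apart.
That is 3.237 × 111.2 = 360 km at the equator.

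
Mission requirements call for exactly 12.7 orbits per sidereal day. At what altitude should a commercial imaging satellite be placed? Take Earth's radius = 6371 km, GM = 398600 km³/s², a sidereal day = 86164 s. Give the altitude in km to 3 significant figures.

1370 km

Required period T = 86164 / 12.7 = 6784.6 s.
From T = 2π√(a³/μ): a = (μ T²/4π²)^(1/3) = (398600 × 6784.6² / 4π²)^(1/3) = 7746 km.
Altitude h = a − R = 7746 − 6371 = 1375 km.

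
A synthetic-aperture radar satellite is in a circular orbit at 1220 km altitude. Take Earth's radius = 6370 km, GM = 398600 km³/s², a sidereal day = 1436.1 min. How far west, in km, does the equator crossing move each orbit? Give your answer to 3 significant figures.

3060 km

Semi-major axis a = 6370 + 1220 = 7590 km. Period T = 2π√(a³/μ) = 2π√(7590³/398600) = 6580.7 s = 109.68 min.
During one orbit Earth rotates (6580.7 / 86166) × 360° = 27.49°.
At the equator that is 27.49° × (2π·6370/360) km/° = 27.49 × 111.2 = 3057 km.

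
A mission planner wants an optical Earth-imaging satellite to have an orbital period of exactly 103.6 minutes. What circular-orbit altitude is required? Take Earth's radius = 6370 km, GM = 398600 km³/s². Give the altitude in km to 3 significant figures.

937 km

T = 103.6 min = 6216.0 s.
From T = 2π√(a³/μ): a = (μ T²/4π²)^(1/3) = (398600 × 6216.0² / 4π²)^(1/3) = 7307 km.
Altitude h = a − R = 7307 − 6370 = 937 km.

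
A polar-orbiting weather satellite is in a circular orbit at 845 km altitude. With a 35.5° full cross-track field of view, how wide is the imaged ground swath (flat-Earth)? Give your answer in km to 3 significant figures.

541 km

Half-angle = 35.5°/2 = 17.75°.
Swath width ≈ 2h·tan(θ/2) = 2 × 845 × tan(17.75°) = 541.0 km.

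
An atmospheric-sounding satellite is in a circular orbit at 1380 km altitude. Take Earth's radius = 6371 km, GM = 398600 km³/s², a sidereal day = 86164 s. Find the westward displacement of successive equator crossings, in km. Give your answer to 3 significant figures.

3160 km

Semi-major axis a = 6371 + 1380 = 7751 km. Period T = 2π√(a³/μ) = 2π√(7751³/398600) = 6791.2 s = 113.19 min.
During one orbit Earth rotates (6791.2 / 86164) × 360° = 28.37°.
At the equator that is 28.37° × (2π·6371/360) km/° = 28.37 × 111.2 = 3155 km.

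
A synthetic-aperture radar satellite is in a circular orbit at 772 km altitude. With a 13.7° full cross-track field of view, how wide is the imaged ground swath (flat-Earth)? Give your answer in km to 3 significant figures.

Half-angle = 13.7°/2 = 6.85°.
Swath width ≈ 2h·tan(θ/2) = 2 × 772 × tan(6.85°) = 185.5 km.

185 km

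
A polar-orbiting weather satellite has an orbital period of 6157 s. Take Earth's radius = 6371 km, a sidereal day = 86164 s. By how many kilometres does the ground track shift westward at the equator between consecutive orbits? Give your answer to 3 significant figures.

During one orbit Earth rotates (6157.0 / 86164) × 360° = 25.72°.
At the equator that is 25.72° × (2π·6371/360) km/° = 25.72 × 111.2 = 2860 km.

2860 km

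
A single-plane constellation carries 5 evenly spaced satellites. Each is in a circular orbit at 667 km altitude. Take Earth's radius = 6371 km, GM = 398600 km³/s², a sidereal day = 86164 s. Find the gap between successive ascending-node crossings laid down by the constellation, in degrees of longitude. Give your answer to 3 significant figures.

4.91°

Semi-major axis a = 6371 + 667 = 7038 km. Period T = 2π√(a³/μ) = 2π√(7038³/398600) = 5876.0 s = 97.93 min.
Single-satellite node shift = (5876.0/86164) × 360° = 24.55°.
With 5 satellites evenly phased, successive equator crossings are 24.55/5 = 4.910° apart.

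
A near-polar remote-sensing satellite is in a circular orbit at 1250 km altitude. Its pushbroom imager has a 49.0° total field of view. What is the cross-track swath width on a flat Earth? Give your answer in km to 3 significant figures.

1140 km

Half-angle = 49.0°/2 = 24.5°.
Swath width ≈ 2h·tan(θ/2) = 2 × 1250 × tan(24.5°) = 1139.3 km.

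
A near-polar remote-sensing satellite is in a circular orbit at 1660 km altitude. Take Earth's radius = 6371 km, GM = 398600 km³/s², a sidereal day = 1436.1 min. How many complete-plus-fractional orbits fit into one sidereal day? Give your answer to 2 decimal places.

Semi-major axis a = 6371 + 1660 = 8031 km. Period T = 2π√(a³/μ) = 2π√(8031³/398600) = 7162.5 s = 119.38 min.
Orbits per sidereal day = 86166 / 7162.5 = 12.030.

12.03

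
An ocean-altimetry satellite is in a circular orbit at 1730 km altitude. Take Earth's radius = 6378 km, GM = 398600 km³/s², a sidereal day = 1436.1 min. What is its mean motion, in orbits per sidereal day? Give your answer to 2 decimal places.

11.86

Semi-major axis a = 6378 + 1730 = 8108 km. Period T = 2π√(a³/μ) = 2π√(8108³/398600) = 7265.8 s = 121.10 min.
Orbits per sidereal day = 86166 / 7265.8 = 11.859.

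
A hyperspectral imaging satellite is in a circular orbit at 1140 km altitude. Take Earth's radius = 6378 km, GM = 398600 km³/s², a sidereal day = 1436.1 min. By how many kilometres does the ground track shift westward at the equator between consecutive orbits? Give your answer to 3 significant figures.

3020 km

Semi-major axis a = 6378 + 1140 = 7518 km. Period T = 2π√(a³/μ) = 2π√(7518³/398600) = 6487.3 s = 108.12 min.
During one orbit Earth rotates (6487.3 / 86166) × 360° = 27.10°.
At the equator that is 27.10° × (2π·6378/360) km/° = 27.10 × 111.3 = 3017 km.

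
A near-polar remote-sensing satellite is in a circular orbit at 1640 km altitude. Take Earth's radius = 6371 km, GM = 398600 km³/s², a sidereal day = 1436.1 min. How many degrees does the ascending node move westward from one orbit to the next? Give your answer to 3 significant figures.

Semi-major axis a = 6371 + 1640 = 8011 km. Period T = 2π√(a³/μ) = 2π√(8011³/398600) = 7135.8 s = 118.93 min.
During one orbit Earth rotates (7135.8 / 86166) × 360° = 29.81°.

29.8°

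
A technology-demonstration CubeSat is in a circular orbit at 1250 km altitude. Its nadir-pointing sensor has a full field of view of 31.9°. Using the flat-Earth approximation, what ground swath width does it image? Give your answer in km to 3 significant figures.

Half-angle = 31.9°/2 = 15.95°.
Swath width ≈ 2h·tan(θ/2) = 2 × 1250 × tan(15.95°) = 714.5 km.

715 km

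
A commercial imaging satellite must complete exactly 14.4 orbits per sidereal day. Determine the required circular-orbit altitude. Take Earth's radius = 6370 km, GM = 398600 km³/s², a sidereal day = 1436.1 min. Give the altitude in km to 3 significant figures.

754 km

Required period T = 86166 / 14.4 = 5983.8 s.
From T = 2π√(a³/μ): a = (μ T²/4π²)^(1/3) = (398600 × 5983.8² / 4π²)^(1/3) = 7124 km.
Altitude h = a − R = 7124 − 6370 = 754 km.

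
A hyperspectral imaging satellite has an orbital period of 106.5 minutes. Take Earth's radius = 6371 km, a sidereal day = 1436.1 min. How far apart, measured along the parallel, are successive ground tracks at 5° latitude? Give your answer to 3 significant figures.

2960 km

T = 106.5 min = 6390.0 s.
Node shift per orbit = (6390.0/86166) × 360° = 26.70°.
Equatorial spacing = 26.70 × 111.2 km/° = 2969 km.
At 5° latitude, spacing = 2969 × cos(5°) = 2957 km.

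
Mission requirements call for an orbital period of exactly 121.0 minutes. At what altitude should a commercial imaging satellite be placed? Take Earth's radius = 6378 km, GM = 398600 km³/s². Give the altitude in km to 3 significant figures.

1730 km

T = 121.0 min = 7260.0 s.
From T = 2π√(a³/μ): a = (μ T²/4π²)^(1/3) = (398600 × 7260.0² / 4π²)^(1/3) = 8104 km.
Altitude h = a − R = 8104 − 6378 = 1726 km.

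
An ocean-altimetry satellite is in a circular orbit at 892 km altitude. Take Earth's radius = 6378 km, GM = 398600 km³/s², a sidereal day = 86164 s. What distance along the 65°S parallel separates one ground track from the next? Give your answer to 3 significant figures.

Semi-major axis a = 6378 + 892 = 7270 km. Period T = 2π√(a³/μ) = 2π√(7270³/398600) = 6169.0 s = 102.82 min.
Node shift per orbit = (6169.0/86164) × 360° = 25.77°.
Equatorial spacing = 25.77 × 111.3 km/° = 2869 km.
At 65° latitude, spacing = 2869 × cos(65°) = 1213 km.

1210 km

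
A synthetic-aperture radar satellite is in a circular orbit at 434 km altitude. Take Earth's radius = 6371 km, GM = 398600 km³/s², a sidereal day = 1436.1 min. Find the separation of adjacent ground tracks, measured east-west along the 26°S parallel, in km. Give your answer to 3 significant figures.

2330 km

Semi-major axis a = 6371 + 434 = 6805 km. Period T = 2π√(a³/μ) = 2π√(6805³/398600) = 5586.7 s = 93.11 min.
Node shift per orbit = (5586.7/86166) × 360° = 23.34°.
Equatorial spacing = 23.34 × 111.2 km/° = 2595 km.
At 26° latitude, spacing = 2595 × cos(26°) = 2333 km.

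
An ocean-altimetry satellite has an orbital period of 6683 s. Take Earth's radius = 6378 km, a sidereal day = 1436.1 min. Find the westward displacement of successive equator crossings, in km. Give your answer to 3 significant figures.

3110 km

During one orbit Earth rotates (6683.0 / 86166) × 360° = 27.92°.
At the equator that is 27.92° × (2π·6378/360) km/° = 27.92 × 111.3 = 3108 km.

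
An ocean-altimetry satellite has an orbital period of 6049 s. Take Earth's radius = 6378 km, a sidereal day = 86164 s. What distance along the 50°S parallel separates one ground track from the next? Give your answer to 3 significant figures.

1810 km

Node shift per orbit = (6049.0/86164) × 360° = 25.27°.
Equatorial spacing = 25.27 × 111.3 km/° = 2813 km.
At 50° latitude, spacing = 2813 × cos(50°) = 1808 km.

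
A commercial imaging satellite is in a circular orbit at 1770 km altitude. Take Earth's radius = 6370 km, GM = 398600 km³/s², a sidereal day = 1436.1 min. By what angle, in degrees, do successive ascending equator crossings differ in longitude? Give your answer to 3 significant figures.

Semi-major axis a = 6370 + 1770 = 8140 km. Period T = 2π√(a³/μ) = 2π√(8140³/398600) = 7308.8 s = 121.81 min.
During one orbit Earth rotates (7308.8 / 86166) × 360° = 30.54°.

30.5°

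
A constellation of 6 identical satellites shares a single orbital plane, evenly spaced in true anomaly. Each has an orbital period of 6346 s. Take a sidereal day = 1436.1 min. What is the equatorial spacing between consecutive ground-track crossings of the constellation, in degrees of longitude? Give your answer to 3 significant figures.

Single-satellite node shift = (6346.0/86166) × 360° = 26.51°.
With 6 satellites evenly phased, successive equator crossings are 26.51/6 = 4.419° apart.

4.42°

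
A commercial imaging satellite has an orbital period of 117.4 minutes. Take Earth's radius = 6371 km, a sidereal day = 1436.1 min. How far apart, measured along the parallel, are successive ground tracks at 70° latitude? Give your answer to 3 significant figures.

T = 117.4 min = 7044.0 s.
Node shift per orbit = (7044.0/86166) × 360° = 29.43°.
Equatorial spacing = 29.43 × 111.2 km/° = 3272 km.
At 70° latitude, spacing = 3272 × cos(70°) = 1119 km.

1120 km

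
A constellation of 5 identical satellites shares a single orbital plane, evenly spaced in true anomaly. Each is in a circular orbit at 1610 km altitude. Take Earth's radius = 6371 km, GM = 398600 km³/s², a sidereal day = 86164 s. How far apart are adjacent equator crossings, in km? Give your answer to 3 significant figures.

Semi-major axis a = 6371 + 1610 = 7981 km. Period T = 2π√(a³/μ) = 2π√(7981³/398600) = 7095.7 s = 118.26 min.
Single-satellite node shift = (7095.7/86164) × 360° = 29.65°.
With 5 satellites evenly phased, successive equator crossings are 29.65/5 = 5.929° apart.
That is 5.929 × 111.2 = 659 km at the equator.

659 km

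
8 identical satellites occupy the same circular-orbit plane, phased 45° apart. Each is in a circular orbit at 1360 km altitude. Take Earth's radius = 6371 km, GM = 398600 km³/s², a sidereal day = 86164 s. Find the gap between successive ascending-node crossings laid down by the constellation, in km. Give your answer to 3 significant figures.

Semi-major axis a = 6371 + 1360 = 7731 km. Period T = 2π√(a³/μ) = 2π√(7731³/398600) = 6765.0 s = 112.75 min.
Single-satellite node shift = (6765.0/86164) × 360° = 28.26°.
With 8 satellites evenly phased, successive equator crossings are 28.26/8 = 3.533° apart.
That is 3.533 × 111.2 = 393 km at the equator.

393 km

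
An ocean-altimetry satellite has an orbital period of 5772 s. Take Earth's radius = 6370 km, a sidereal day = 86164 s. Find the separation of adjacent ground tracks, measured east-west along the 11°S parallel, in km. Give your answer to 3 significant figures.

Node shift per orbit = (5772.0/86164) × 360° = 24.12°.
Equatorial spacing = 24.12 × 111.2 km/° = 2681 km.
At 11° latitude, spacing = 2681 × cos(11°) = 2632 km.

2630 km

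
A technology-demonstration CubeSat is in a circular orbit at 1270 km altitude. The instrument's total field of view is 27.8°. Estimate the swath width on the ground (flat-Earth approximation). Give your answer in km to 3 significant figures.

629 km

Half-angle = 27.8°/2 = 13.9°.
Swath width ≈ 2h·tan(θ/2) = 2 × 1270 × tan(13.9°) = 628.6 km.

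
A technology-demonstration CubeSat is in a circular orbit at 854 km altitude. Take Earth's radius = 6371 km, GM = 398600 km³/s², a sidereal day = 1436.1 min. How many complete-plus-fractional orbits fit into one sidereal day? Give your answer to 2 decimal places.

Semi-major axis a = 6371 + 854 = 7225 km. Period T = 2π√(a³/μ) = 2π√(7225³/398600) = 6111.8 s = 101.86 min.
Orbits per sidereal day = 86166 / 6111.8 = 14.098.

14.10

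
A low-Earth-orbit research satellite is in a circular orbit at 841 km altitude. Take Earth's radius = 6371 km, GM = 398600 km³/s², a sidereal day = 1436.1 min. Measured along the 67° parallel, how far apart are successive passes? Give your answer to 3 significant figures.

Semi-major axis a = 6371 + 841 = 7212 km. Period T = 2π√(a³/μ) = 2π√(7212³/398600) = 6095.3 s = 101.59 min.
Node shift per orbit = (6095.3/86166) × 360° = 25.47°.
Equatorial spacing = 25.47 × 111.2 km/° = 2832 km.
At 67° latitude, spacing = 2832 × cos(67°) = 1106 km.

1110 km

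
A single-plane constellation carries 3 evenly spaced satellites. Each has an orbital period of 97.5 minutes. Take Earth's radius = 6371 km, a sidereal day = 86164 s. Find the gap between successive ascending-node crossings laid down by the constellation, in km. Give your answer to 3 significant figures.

906 km

T = 97.5 min = 5850.0 s.
Single-satellite node shift = (5850.0/86164) × 360° = 24.44°.
With 3 satellites evenly phased, successive equator crossings are 24.44/3 = 8.147° apart.
That is 8.147 × 111.2 = 906 km at the equator.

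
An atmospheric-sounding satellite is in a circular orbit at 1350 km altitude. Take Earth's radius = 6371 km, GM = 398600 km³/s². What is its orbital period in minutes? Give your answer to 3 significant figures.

Semi-major axis a = 6371 + 1350 = 7721 km. Period T = 2π√(a³/μ) = 2π√(7721³/398600) = 6751.8 s = 112.53 min.

113 min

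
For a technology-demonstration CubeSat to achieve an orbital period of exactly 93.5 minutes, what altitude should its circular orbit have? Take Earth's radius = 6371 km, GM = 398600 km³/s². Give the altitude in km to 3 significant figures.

453 km

T = 93.5 min = 5610.0 s.
From T = 2π√(a³/μ): a = (μ T²/4π²)^(1/3) = (398600 × 5610.0² / 4π²)^(1/3) = 6824 km.
Altitude h = a − R = 6824 − 6371 = 453 km.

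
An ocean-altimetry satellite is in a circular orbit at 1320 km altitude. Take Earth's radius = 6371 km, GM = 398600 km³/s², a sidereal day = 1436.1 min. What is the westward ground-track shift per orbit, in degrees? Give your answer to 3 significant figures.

28.0°

Semi-major axis a = 6371 + 1320 = 7691 km. Period T = 2π√(a³/μ) = 2π√(7691³/398600) = 6712.5 s = 111.88 min.
During one orbit Earth rotates (6712.5 / 86166) × 360° = 28.04°.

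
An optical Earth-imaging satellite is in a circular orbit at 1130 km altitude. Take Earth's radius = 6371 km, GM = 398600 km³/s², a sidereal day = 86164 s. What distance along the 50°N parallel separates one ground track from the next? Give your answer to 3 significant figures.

1930 km

Semi-major axis a = 6371 + 1130 = 7501 km. Period T = 2π√(a³/μ) = 2π√(7501³/398600) = 6465.3 s = 107.76 min.
Node shift per orbit = (6465.3/86164) × 360° = 27.01°.
Equatorial spacing = 27.01 × 111.2 km/° = 3004 km.
At 50° latitude, spacing = 3004 × cos(50°) = 1931 km.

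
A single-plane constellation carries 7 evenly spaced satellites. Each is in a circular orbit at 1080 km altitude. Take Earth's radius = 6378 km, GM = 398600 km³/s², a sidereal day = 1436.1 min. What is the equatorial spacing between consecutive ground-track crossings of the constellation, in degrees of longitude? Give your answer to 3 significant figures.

3.83°

Semi-major axis a = 6378 + 1080 = 7458 km. Period T = 2π√(a³/μ) = 2π√(7458³/398600) = 6409.8 s = 106.83 min.
Single-satellite node shift = (6409.8/86166) × 360° = 26.78°.
With 7 satellites evenly phased, successive equator crossings are 26.78/7 = 3.826° apart.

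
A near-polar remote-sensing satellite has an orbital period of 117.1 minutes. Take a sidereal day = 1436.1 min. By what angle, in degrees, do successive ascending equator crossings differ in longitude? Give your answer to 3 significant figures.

29.4°

T = 117.1 min = 7026.0 s.
During one orbit Earth rotates (7026.0 / 86166) × 360° = 29.35°.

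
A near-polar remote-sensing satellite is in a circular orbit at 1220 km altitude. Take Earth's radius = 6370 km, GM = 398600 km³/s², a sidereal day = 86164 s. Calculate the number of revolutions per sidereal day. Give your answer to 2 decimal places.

Semi-major axis a = 6370 + 1220 = 7590 km. Period T = 2π√(a³/μ) = 2π√(7590³/398600) = 6580.7 s = 109.68 min.
Orbits per sidereal day = 86164 / 6580.7 = 13.093.

13.09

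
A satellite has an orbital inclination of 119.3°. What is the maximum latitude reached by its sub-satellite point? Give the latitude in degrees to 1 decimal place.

Retrograde orbit: the ground track reaches ±(180° − i) = ±(180 − 119.3) = ±60.7°.

60.7°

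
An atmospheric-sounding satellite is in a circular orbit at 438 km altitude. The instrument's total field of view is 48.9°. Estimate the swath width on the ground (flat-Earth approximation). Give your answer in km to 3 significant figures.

398 km

Half-angle = 48.9°/2 = 24.45°.
Swath width ≈ 2h·tan(θ/2) = 2 × 438 × tan(24.45°) = 398.3 km.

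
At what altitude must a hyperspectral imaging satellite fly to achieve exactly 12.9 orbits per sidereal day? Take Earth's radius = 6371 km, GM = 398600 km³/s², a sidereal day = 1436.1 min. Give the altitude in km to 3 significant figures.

1290 km

Required period T = 86166 / 12.9 = 6679.5 s.
From T = 2π√(a³/μ): a = (μ T²/4π²)^(1/3) = (398600 × 6679.5² / 4π²)^(1/3) = 7666 km.
Altitude h = a − R = 7666 − 6371 = 1295 km.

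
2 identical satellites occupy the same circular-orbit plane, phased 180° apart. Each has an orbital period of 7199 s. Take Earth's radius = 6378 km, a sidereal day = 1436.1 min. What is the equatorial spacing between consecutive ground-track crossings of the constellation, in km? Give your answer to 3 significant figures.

Single-satellite node shift = (7199.0/86166) × 360° = 30.08°.
With 2 satellites evenly phased, successive equator crossings are 30.08/2 = 15.039° apart.
That is 15.039 × 111.3 = 1674 km at the equator.

1670 km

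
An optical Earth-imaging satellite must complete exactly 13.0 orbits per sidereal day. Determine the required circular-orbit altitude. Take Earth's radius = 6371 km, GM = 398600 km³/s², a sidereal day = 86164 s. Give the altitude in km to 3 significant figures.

1260 km

Required period T = 86164 / 13.0 = 6628.0 s.
From T = 2π√(a³/μ): a = (μ T²/4π²)^(1/3) = (398600 × 6628.0² / 4π²)^(1/3) = 7626 km.
Altitude h = a − R = 7626 − 6371 = 1255 km.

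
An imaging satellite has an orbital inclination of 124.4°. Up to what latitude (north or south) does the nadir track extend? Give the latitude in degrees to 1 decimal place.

Retrograde orbit: the ground track reaches ±(180° − i) = ±(180 − 124.4) = ±55.6°.

55.6°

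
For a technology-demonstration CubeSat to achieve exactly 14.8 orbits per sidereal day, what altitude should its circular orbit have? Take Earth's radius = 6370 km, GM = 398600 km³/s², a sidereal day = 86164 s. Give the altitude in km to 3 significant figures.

Required period T = 86164 / 14.8 = 5821.9 s.
From T = 2π√(a³/μ): a = (μ T²/4π²)^(1/3) = (398600 × 5821.9² / 4π²)^(1/3) = 6995 km.
Altitude h = a − R = 6995 − 6370 = 625 km.

625 km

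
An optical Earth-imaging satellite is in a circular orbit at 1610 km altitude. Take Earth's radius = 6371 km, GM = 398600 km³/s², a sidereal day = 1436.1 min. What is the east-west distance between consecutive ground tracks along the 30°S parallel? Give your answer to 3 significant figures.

Semi-major axis a = 6371 + 1610 = 7981 km. Period T = 2π√(a³/μ) = 2π√(7981³/398600) = 7095.7 s = 118.26 min.
Node shift per orbit = (7095.7/86166) × 360° = 29.65°.
Equatorial spacing = 29.65 × 111.2 km/° = 3296 km.
At 30° latitude, spacing = 3296 × cos(30°) = 2855 km.

2850 km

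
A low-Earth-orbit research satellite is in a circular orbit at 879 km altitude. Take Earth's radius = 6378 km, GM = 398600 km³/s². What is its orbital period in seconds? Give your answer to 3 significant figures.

Semi-major axis a = 6378 + 879 = 7257 km. Period T = 2π√(a³/μ) = 2π√(7257³/398600) = 6152.4 s = 102.54 min.

6150 seconds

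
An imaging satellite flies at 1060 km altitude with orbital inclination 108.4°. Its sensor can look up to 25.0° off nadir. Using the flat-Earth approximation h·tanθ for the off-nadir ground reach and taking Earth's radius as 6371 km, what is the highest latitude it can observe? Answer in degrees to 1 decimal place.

Retrograde orbit: the ground track reaches ±(180° − i) = ±(180 − 108.4) = ±71.6°.
Sensor half-swath on the ground ≈ 1060·tan(25.0°) = 494 km = 4.45° of latitude.
Maximum observable latitude ≈ 71.6 + 4.45 = 76.0°.

76.0°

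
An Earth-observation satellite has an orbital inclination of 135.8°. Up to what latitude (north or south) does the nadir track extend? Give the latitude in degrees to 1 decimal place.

44.2°

Retrograde orbit: the ground track reaches ±(180° − i) = ±(180 − 135.8) = ±44.2°.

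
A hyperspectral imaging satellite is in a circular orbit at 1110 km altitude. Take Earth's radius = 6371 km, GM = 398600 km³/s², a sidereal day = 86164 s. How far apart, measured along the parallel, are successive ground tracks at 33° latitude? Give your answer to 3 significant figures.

Semi-major axis a = 6371 + 1110 = 7481 km. Period T = 2π√(a³/μ) = 2π√(7481³/398600) = 6439.5 s = 107.32 min.
Node shift per orbit = (6439.5/86164) × 360° = 26.90°.
Equatorial spacing = 26.90 × 111.2 km/° = 2992 km.
At 33° latitude, spacing = 2992 × cos(33°) = 2509 km.

2510 km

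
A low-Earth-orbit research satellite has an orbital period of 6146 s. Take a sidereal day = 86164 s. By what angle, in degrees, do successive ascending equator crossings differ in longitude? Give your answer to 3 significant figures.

During one orbit Earth rotates (6146.0 / 86164) × 360° = 25.68°.

25.7°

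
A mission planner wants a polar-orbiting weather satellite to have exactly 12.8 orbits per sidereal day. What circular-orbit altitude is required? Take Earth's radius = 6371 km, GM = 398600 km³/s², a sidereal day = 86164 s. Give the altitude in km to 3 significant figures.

Required period T = 86164 / 12.8 = 6731.6 s.
From T = 2π√(a³/μ): a = (μ T²/4π²)^(1/3) = (398600 × 6731.6² / 4π²)^(1/3) = 7706 km.
Altitude h = a − R = 7706 − 6371 = 1335 km.

1330 km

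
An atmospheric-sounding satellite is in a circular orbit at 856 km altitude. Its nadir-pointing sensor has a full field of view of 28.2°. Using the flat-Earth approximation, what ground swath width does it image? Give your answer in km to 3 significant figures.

Half-angle = 28.2°/2 = 14.1°.
Swath width ≈ 2h·tan(θ/2) = 2 × 856 × tan(14.1°) = 430.0 km.

430 km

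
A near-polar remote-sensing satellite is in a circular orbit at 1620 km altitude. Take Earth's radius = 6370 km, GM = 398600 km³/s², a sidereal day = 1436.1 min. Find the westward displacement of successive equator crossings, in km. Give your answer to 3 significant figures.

3300 km

Semi-major axis a = 6370 + 1620 = 7990 km. Period T = 2π√(a³/μ) = 2π√(7990³/398600) = 7107.7 s = 118.46 min.
During one orbit Earth rotates (7107.7 / 86166) × 360° = 29.70°.
At the equator that is 29.70° × (2π·6370/360) km/° = 29.70 × 111.2 = 3302 km.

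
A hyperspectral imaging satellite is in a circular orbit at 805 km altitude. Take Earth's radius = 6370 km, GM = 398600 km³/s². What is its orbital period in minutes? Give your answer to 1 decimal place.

100.8 min

Semi-major axis a = 6370 + 805 = 7175 km. Period T = 2π√(a³/μ) = 2π√(7175³/398600) = 6048.4 s = 100.81 min.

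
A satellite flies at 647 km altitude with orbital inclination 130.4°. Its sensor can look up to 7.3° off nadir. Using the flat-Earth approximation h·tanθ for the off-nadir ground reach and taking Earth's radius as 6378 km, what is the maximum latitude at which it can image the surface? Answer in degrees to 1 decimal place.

50.3°

Retrograde orbit: the ground track reaches ±(180° − i) = ±(180 − 130.4) = ±49.6°.
Sensor half-swath on the ground ≈ 647·tan(7.3°) = 83 km = 0.74° of latitude.
Maximum observable latitude ≈ 49.6 + 0.74 = 50.3°.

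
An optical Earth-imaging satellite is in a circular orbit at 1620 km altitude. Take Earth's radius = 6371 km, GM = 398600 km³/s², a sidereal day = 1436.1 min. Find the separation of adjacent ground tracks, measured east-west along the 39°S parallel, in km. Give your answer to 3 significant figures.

Semi-major axis a = 6371 + 1620 = 7991 km. Period T = 2π√(a³/μ) = 2π√(7991³/398600) = 7109.1 s = 118.48 min.
Node shift per orbit = (7109.1/86166) × 360° = 29.70°.
Equatorial spacing = 29.70 × 111.2 km/° = 3303 km.
At 39° latitude, spacing = 3303 × cos(39°) = 2567 km.

2570 km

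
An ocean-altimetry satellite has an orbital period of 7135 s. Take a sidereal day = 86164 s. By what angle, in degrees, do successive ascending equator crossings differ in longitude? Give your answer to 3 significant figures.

During one orbit Earth rotates (7135.0 / 86164) × 360° = 29.81°.

29.8°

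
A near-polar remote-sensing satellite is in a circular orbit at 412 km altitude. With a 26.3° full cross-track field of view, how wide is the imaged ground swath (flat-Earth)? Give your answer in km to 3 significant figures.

193 km

Half-angle = 26.3°/2 = 13.15°.
Swath width ≈ 2h·tan(θ/2) = 2 × 412 × tan(13.15°) = 192.5 km.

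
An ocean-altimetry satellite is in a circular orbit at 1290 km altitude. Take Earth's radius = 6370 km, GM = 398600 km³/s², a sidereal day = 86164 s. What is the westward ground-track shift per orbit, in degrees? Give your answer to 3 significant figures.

27.9°

Semi-major axis a = 6370 + 1290 = 7660 km. Period T = 2π√(a³/μ) = 2π√(7660³/398600) = 6672.0 s = 111.20 min.
During one orbit Earth rotates (6672.0 / 86164) × 360° = 27.88°.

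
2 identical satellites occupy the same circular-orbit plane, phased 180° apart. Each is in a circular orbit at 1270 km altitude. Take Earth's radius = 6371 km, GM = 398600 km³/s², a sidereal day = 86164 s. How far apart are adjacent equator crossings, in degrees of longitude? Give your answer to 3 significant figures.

13.9°

Semi-major axis a = 6371 + 1270 = 7641 km. Period T = 2π√(a³/μ) = 2π√(7641³/398600) = 6647.2 s = 110.79 min.
Single-satellite node shift = (6647.2/86164) × 360° = 27.77°.
With 2 satellites evenly phased, successive equator crossings are 27.77/2 = 13.886° apart.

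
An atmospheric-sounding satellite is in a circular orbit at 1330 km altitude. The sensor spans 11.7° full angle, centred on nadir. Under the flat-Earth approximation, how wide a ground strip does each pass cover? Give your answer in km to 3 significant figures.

Half-angle = 11.7°/2 = 5.85°.
Swath width ≈ 2h·tan(θ/2) = 2 × 1330 × tan(5.85°) = 272.5 km.

273 km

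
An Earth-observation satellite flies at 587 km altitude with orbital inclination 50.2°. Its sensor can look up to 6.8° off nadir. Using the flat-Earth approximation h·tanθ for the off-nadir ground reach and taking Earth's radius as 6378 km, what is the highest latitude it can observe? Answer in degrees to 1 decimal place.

50.8°

For a prograde orbit the ground track reaches latitude ±i = ±50.2°.
Sensor half-swath on the ground ≈ 587·tan(6.8°) = 70 km = 0.63° of latitude.
Maximum observable latitude ≈ 50.2 + 0.63 = 50.8°.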